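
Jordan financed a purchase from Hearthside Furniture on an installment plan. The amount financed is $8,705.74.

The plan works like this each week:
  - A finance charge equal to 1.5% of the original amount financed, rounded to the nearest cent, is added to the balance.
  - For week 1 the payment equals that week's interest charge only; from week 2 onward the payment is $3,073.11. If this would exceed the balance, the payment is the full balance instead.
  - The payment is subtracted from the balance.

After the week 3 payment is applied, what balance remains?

$2,820.70

Week 1: opening $8,705.74; interest $130.59 → $8,836.33; payment $130.59; balance $8,705.74
Week 2: opening $8,705.74; interest $130.59 → $8,836.33; payment $3,073.11; balance $5,763.22
Week 3: opening $5,763.22; interest $130.59 → $5,893.81; payment $3,073.11; balance $2,820.70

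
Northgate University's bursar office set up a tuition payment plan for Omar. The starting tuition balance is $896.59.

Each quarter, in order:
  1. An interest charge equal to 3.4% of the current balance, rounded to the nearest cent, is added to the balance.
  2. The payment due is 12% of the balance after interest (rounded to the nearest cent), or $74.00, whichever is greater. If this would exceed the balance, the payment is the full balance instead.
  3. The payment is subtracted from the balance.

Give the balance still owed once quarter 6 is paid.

$504.27

Quarter 1: opening $896.59; interest $30.48 → $927.07; payment $111.25; balance $815.82
Quarter 2: opening $815.82; interest $27.74 → $843.56; payment $101.23; balance $742.33
Quarter 3: opening $742.33; interest $25.24 → $767.57; payment $92.11; balance $675.46
Quarter 4: opening $675.46; interest $22.97 → $698.43; payment $83.81; balance $614.62
Quarter 5: opening $614.62; interest $20.90 → $635.52; payment $76.26; balance $559.26
Quarter 6: opening $559.26; interest $19.01 → $578.27; payment $74.00; balance $504.27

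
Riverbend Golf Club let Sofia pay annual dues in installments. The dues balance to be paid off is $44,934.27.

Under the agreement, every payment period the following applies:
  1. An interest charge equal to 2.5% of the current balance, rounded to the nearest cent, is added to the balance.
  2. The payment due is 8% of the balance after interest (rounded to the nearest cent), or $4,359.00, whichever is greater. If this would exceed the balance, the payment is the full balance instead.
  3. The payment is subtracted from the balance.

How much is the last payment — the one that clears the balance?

# | Opening | Interest | Payment | End bal
1 | $44,934.27 | $1,123.36 | $4,359.00 | $41,698.63
2 | $41,698.63 | $1,042.47 | $4,359.00 | $38,382.10
3 | $38,382.10 | $959.55 | $4,359.00 | $34,982.65
4 | $34,982.65 | $874.57 | $4,359.00 | $31,498.22
5 | $31,498.22 | $787.46 | $4,359.00 | $27,926.68
6 | $27,926.68 | $698.17 | $4,359.00 | $24,265.85
7 | $24,265.85 | $606.65 | $4,359.00 | $20,513.50
8 | $20,513.50 | $512.84 | $4,359.00 | $16,667.34
9 | $16,667.34 | $416.68 | $4,359.00 | $12,725.02
10 | $12,725.02 | $318.13 | $4,359.00 | $8,684.15
11 | $8,684.15 | $217.10 | $4,359.00 | $4,542.25
12 | $4,542.25 | $113.56 | $4,359.00 | $296.81
13 | $296.81 | $7.42 | $304.23 | $0.00

$304.23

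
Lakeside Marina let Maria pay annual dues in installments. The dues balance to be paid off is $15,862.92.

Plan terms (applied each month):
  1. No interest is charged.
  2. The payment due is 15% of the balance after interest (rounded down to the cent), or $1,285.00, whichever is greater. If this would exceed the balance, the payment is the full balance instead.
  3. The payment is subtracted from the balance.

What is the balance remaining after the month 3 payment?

$9,741.83

Month 1: $15,862.92 − $2,379.43 → $13,483.49
Month 2: $13,483.49 − $2,022.52 → $11,460.97
Month 3: $11,460.97 − $1,719.14 → $9,741.83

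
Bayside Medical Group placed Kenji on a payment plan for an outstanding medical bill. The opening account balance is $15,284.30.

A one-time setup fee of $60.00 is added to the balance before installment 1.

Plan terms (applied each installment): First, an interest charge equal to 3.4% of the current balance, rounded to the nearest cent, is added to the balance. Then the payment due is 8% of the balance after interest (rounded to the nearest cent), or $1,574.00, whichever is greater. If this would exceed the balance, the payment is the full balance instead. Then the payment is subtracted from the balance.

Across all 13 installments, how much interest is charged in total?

Installment 1: $15,344.30 +$521.71 interest = $15,866.01; pay $1,574.00 → $14,292.01
Installment 2: $14,292.01 +$485.93 interest = $14,777.94; pay $1,574.00 → $13,203.94
Installment 3: $13,203.94 +$448.93 interest = $13,652.87; pay $1,574.00 → $12,078.87
Installment 4: $12,078.87 +$410.68 interest = $12,489.55; pay $1,574.00 → $10,915.55
Installment 5: $10,915.55 +$371.13 interest = $11,286.68; pay $1,574.00 → $9,712.68
Installment 6: $9,712.68 +$330.23 interest = $10,042.91; pay $1,574.00 → $8,468.91
Installment 7: $8,468.91 +$287.94 interest = $8,756.85; pay $1,574.00 → $7,182.85
Installment 8: $7,182.85 +$244.22 interest = $7,427.07; pay $1,574.00 → $5,853.07
Installment 9: $5,853.07 +$199.00 interest = $6,052.07; pay $1,574.00 → $4,478.07
Installment 10: $4,478.07 +$152.25 interest = $4,630.32; pay $1,574.00 → $3,056.32
Installment 11: $3,056.32 +$103.91 interest = $3,160.23; pay $1,574.00 → $1,586.23
Installment 12: $1,586.23 +$53.93 interest = $1,640.16; pay $1,574.00 → $66.16
Installment 13: $66.16 +$2.25 interest = $68.41; pay $68.41 → $0.00
Total interest: $521.71 + $485.93 + $448.93 + $410.68 + $371.13 + $330.23 + $287.94 + $244.22 + $199.00 + $152.25 + $103.91 + $53.93 + $2.25 = $3,612.11

$3,612.11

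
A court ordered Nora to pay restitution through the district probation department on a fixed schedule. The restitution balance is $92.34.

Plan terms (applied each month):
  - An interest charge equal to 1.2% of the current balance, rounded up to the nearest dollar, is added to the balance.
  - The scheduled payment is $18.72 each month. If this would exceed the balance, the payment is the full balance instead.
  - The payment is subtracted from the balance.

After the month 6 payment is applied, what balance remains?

$0.00

Month 1: $92.34 +$2.00 interest = $94.34; pay $18.72 → $75.62
Month 2: $75.62 +$1.00 interest = $76.62; pay $18.72 → $57.90
Month 3: $57.90 +$1.00 interest = $58.90; pay $18.72 → $40.18
Month 4: $40.18 +$1.00 interest = $41.18; pay $18.72 → $22.46
Month 5: $22.46 +$1.00 interest = $23.46; pay $18.72 → $4.74
Month 6: $4.74 +$1.00 interest = $5.74; pay $5.74 → $0.00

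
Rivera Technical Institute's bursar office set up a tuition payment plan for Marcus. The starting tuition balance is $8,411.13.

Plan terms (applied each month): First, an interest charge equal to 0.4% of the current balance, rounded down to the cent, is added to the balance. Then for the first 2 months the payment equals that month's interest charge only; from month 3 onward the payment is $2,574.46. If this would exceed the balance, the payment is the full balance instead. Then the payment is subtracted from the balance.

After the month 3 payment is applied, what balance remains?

$5,870.31

Month 1: opening $8,411.13; interest $33.64 → $8,444.77; payment $33.64; balance $8,411.13
Month 2: opening $8,411.13; interest $33.64 → $8,444.77; payment $33.64; balance $8,411.13
Month 3: opening $8,411.13; interest $33.64 → $8,444.77; payment $2,574.46; balance $5,870.31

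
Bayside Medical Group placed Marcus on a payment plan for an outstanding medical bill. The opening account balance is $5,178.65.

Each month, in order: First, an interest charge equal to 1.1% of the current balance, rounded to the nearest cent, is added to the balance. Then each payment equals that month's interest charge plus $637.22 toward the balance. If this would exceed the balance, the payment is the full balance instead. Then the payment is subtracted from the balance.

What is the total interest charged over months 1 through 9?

Month 1: $5,178.65 +$56.97 interest = $5,235.62; pay $694.19 → $4,541.43
Month 2: $4,541.43 +$49.96 interest = $4,591.39; pay $687.18 → $3,904.21
Month 3: $3,904.21 +$42.95 interest = $3,947.16; pay $680.17 → $3,266.99
Month 4: $3,266.99 +$35.94 interest = $3,302.93; pay $673.16 → $2,629.77
Month 5: $2,629.77 +$28.93 interest = $2,658.70; pay $666.15 → $1,992.55
Month 6: $1,992.55 +$21.92 interest = $2,014.47; pay $659.14 → $1,355.33
Month 7: $1,355.33 +$14.91 interest = $1,370.24; pay $652.13 → $718.11
Month 8: $718.11 +$7.90 interest = $726.01; pay $645.12 → $80.89
Month 9: $80.89 +$0.89 interest = $81.78; pay $81.78 → $0.00
Total interest: $56.97 + $49.96 + $42.95 + $35.94 + $28.93 + $21.92 + $14.91 + $7.90 + $0.89 = $260.37

$260.37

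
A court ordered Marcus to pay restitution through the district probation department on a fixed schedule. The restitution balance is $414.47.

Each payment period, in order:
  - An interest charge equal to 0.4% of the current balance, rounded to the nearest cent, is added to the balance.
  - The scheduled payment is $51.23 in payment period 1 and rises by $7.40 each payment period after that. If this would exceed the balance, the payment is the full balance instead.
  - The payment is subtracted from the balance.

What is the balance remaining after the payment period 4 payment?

$170.47

# | Opening | Interest | Payment | End bal
1 | $414.47 | $1.66 | $51.23 | $364.90
2 | $364.90 | $1.46 | $58.63 | $307.73
3 | $307.73 | $1.23 | $66.03 | $242.93
4 | $242.93 | $0.97 | $73.43 | $170.47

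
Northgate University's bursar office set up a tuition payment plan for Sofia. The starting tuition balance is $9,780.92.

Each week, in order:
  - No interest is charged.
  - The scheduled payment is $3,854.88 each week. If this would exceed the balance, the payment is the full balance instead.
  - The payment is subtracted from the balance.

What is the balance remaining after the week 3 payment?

$0.00

Week 1: opening $9,780.92; payment $3,854.88; balance $5,926.04
Week 2: opening $5,926.04; payment $3,854.88; balance $2,071.16
Week 3: opening $2,071.16; payment $2,071.16; balance $0.00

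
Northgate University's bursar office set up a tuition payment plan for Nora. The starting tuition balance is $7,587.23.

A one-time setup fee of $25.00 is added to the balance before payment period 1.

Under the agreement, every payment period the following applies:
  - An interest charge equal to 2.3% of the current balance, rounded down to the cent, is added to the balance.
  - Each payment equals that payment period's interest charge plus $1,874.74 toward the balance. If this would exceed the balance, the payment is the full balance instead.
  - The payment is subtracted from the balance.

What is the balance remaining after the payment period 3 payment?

Payment period 1: opening $7,612.23; interest $175.08 → $7,787.31; payment $2,049.82; balance $5,737.49
Payment period 2: opening $5,737.49; interest $131.96 → $5,869.45; payment $2,006.70; balance $3,862.75
Payment period 3: opening $3,862.75; interest $88.84 → $3,951.59; payment $1,963.58; balance $1,988.01

$1,988.01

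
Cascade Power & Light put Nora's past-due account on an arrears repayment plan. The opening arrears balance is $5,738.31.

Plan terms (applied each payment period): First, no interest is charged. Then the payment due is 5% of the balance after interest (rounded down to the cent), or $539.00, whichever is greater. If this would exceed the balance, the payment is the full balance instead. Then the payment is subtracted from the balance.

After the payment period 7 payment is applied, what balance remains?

$1,965.31

# | Opening | Payment | End bal
1 | $5,738.31 | $539.00 | $5,199.31
2 | $5,199.31 | $539.00 | $4,660.31
3 | $4,660.31 | $539.00 | $4,121.31
4 | $4,121.31 | $539.00 | $3,582.31
5 | $3,582.31 | $539.00 | $3,043.31
6 | $3,043.31 | $539.00 | $2,504.31
7 | $2,504.31 | $539.00 | $1,965.31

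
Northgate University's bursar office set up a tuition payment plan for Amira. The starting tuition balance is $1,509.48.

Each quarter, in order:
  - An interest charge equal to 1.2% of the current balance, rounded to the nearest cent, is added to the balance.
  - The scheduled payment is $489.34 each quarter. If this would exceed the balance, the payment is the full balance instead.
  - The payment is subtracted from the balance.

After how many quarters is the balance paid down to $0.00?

4

Quarter 1: $1,509.48 +$18.11 interest = $1,527.59; pay $489.34 → $1,038.25
Quarter 2: $1,038.25 +$12.46 interest = $1,050.71; pay $489.34 → $561.37
Quarter 3: $561.37 +$6.74 interest = $568.11; pay $489.34 → $78.77
Quarter 4: $78.77 +$0.95 interest = $79.72; pay $79.72 → $0.00
Balance reaches $0.00 in quarter 4.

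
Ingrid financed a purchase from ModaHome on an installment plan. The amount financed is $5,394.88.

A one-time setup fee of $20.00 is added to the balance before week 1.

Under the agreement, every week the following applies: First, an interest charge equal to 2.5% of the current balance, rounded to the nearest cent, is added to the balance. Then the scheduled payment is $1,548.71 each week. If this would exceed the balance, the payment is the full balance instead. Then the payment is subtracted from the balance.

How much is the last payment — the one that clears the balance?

Week 1: $5,414.88 +$135.37 interest = $5,550.25; pay $1,548.71 → $4,001.54
Week 2: $4,001.54 +$100.04 interest = $4,101.58; pay $1,548.71 → $2,552.87
Week 3: $2,552.87 +$63.82 interest = $2,616.69; pay $1,548.71 → $1,067.98
Week 4: $1,067.98 +$26.70 interest = $1,094.68; pay $1,094.68 → $0.00

$1,094.68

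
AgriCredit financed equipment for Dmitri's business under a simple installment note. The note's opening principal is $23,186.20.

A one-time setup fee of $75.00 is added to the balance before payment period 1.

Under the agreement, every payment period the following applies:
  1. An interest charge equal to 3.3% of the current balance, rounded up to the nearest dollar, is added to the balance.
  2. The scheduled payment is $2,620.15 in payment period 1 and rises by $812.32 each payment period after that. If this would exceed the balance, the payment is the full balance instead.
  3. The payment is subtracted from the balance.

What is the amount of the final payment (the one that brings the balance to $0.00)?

$5,138.25

Payment period 1: opening $23,261.20; interest $768.00 → $24,029.20; payment $2,620.15; balance $21,409.05
Payment period 2: opening $21,409.05; interest $707.00 → $22,116.05; payment $3,432.47; balance $18,683.58
Payment period 3: opening $18,683.58; interest $617.00 → $19,300.58; payment $4,244.79; balance $15,055.79
Payment period 4: opening $15,055.79; interest $497.00 → $15,552.79; payment $5,057.11; balance $10,495.68
Payment period 5: opening $10,495.68; interest $347.00 → $10,842.68; payment $5,869.43; balance $4,973.25
Payment period 6: opening $4,973.25; interest $165.00 → $5,138.25; payment $5,138.25; balance $0.00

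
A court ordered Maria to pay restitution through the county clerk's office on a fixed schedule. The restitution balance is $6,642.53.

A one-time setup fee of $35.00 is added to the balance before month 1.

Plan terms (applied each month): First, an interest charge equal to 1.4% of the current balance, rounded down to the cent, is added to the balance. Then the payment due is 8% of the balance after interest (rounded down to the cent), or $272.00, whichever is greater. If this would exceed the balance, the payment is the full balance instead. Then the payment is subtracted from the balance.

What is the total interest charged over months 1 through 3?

Month 1: opening $6,677.53; interest $93.48 → $6,771.01; payment $541.68; balance $6,229.33
Month 2: opening $6,229.33; interest $87.21 → $6,316.54; payment $505.32; balance $5,811.22
Month 3: opening $5,811.22; interest $81.35 → $5,892.57; payment $471.40; balance $5,421.17
Total interest: $93.48 + $87.21 + $81.35 = $262.04

$262.04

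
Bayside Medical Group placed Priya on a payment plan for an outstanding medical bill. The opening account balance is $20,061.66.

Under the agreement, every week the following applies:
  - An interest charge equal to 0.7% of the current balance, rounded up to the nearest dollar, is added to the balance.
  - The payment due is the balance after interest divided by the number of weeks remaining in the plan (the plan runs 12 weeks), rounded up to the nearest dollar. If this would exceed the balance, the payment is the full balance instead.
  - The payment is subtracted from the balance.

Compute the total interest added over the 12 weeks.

$943.00

Week 1: $20,061.66 +$141.00 interest = $20,202.66; pay $1,684.00 → $18,518.66
Week 2: $18,518.66 +$130.00 interest = $18,648.66; pay $1,696.00 → $16,952.66
Week 3: $16,952.66 +$119.00 interest = $17,071.66; pay $1,708.00 → $15,363.66
Week 4: $15,363.66 +$108.00 interest = $15,471.66; pay $1,720.00 → $13,751.66
Week 5: $13,751.66 +$97.00 interest = $13,848.66; pay $1,732.00 → $12,116.66
Week 6: $12,116.66 +$85.00 interest = $12,201.66; pay $1,744.00 → $10,457.66
Week 7: $10,457.66 +$74.00 interest = $10,531.66; pay $1,756.00 → $8,775.66
Week 8: $8,775.66 +$62.00 interest = $8,837.66; pay $1,768.00 → $7,069.66
Week 9: $7,069.66 +$50.00 interest = $7,119.66; pay $1,780.00 → $5,339.66
Week 10: $5,339.66 +$38.00 interest = $5,377.66; pay $1,793.00 → $3,584.66
Week 11: $3,584.66 +$26.00 interest = $3,610.66; pay $1,806.00 → $1,804.66
Week 12: $1,804.66 +$13.00 interest = $1,817.66; pay $1,817.66 → $0.00
Total interest: $141.00 + $130.00 + $119.00 + $108.00 + $97.00 + $85.00 + $74.00 + $62.00 + $50.00 + $38.00 + $26.00 + $13.00 = $943.00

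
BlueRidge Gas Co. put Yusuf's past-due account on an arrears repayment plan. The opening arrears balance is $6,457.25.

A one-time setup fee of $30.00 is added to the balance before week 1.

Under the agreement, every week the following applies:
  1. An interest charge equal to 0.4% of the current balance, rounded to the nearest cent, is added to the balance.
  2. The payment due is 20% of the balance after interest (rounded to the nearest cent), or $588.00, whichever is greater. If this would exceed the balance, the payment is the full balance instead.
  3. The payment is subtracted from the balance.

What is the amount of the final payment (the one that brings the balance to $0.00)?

$378.77

Week 1: $6,487.25 +$25.95 interest = $6,513.20; pay $1,302.64 → $5,210.56
Week 2: $5,210.56 +$20.84 interest = $5,231.40; pay $1,046.28 → $4,185.12
Week 3: $4,185.12 +$16.74 interest = $4,201.86; pay $840.37 → $3,361.49
Week 4: $3,361.49 +$13.45 interest = $3,374.94; pay $674.99 → $2,699.95
Week 5: $2,699.95 +$10.80 interest = $2,710.75; pay $588.00 → $2,122.75
Week 6: $2,122.75 +$8.49 interest = $2,131.24; pay $588.00 → $1,543.24
Week 7: $1,543.24 +$6.17 interest = $1,549.41; pay $588.00 → $961.41
Week 8: $961.41 +$3.85 interest = $965.26; pay $588.00 → $377.26
Week 9: $377.26 +$1.51 interest = $378.77; pay $378.77 → $0.00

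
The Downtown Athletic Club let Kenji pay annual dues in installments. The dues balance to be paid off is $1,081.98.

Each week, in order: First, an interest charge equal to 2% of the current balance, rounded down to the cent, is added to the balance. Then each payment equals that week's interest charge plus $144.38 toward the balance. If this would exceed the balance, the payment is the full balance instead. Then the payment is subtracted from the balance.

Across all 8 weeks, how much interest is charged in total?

# | Opening | Interest | Payment | End bal
1 | $1,081.98 | $21.63 | $166.01 | $937.60
2 | $937.60 | $18.75 | $163.13 | $793.22
3 | $793.22 | $15.86 | $160.24 | $648.84
4 | $648.84 | $12.97 | $157.35 | $504.46
5 | $504.46 | $10.08 | $154.46 | $360.08
6 | $360.08 | $7.20 | $151.58 | $215.70
7 | $215.70 | $4.31 | $148.69 | $71.32
8 | $71.32 | $1.42 | $72.74 | $0.00
Total interest: $21.63 + $18.75 + $15.86 + $12.97 + $10.08 + $7.20 + $4.31 + $1.42 = $92.22

$92.22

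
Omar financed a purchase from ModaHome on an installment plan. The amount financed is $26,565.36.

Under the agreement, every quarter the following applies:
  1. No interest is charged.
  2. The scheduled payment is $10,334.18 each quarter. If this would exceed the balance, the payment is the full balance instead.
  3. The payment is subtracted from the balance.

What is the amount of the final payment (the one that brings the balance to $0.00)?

# | Opening | Payment | End bal
1 | $26,565.36 | $10,334.18 | $16,231.18
2 | $16,231.18 | $10,334.18 | $5,897.00
3 | $5,897.00 | $5,897.00 | $0.00

$5,897.00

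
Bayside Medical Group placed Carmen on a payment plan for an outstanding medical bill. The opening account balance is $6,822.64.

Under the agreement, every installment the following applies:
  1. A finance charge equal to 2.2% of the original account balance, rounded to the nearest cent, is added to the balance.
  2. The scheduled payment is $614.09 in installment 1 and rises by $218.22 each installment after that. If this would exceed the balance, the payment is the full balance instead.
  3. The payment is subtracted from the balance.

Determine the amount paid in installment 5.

$1,486.97

Installment 1: $6,822.64 +$150.10 interest = $6,972.74; pay $614.09 → $6,358.65
Installment 2: $6,358.65 +$150.10 interest = $6,508.75; pay $832.31 → $5,676.44
Installment 3: $5,676.44 +$150.10 interest = $5,826.54; pay $1,050.53 → $4,776.01
Installment 4: $4,776.01 +$150.10 interest = $4,926.11; pay $1,268.75 → $3,657.36
Installment 5: $3,657.36 +$150.10 interest = $3,807.46; pay $1,486.97 → $2,320.49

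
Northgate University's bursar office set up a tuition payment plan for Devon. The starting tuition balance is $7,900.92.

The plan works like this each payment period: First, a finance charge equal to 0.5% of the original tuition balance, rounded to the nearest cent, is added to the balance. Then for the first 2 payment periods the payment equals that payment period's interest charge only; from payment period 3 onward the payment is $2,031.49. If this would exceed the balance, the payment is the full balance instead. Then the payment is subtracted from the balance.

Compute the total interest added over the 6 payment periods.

# | Opening | Interest | Payment | End bal
1 | $7,900.92 | $39.50 | $39.50 | $7,900.92
2 | $7,900.92 | $39.50 | $39.50 | $7,900.92
3 | $7,900.92 | $39.50 | $2,031.49 | $5,908.93
4 | $5,908.93 | $39.50 | $2,031.49 | $3,916.94
5 | $3,916.94 | $39.50 | $2,031.49 | $1,924.95
6 | $1,924.95 | $39.50 | $1,964.45 | $0.00
Total interest: $39.50 + $39.50 + $39.50 + $39.50 + $39.50 + $39.50 = $237.00

$237.00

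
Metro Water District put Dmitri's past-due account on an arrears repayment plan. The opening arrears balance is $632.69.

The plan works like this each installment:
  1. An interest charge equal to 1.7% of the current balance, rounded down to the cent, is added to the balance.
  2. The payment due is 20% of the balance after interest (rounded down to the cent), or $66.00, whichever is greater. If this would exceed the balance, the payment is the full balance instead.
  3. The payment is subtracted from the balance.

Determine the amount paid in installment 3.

$85.18

Installment 1: opening $632.69; interest $10.75 → $643.44; payment $128.68; balance $514.76
Installment 2: opening $514.76; interest $8.75 → $523.51; payment $104.70; balance $418.81
Installment 3: opening $418.81; interest $7.11 → $425.92; payment $85.18; balance $340.74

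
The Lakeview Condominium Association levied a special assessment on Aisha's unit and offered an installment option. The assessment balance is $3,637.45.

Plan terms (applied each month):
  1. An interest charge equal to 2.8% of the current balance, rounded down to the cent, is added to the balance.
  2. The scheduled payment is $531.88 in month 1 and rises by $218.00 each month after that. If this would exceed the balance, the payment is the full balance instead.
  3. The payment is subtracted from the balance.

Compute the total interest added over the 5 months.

Month 1: opening $3,637.45; interest $101.84 → $3,739.29; payment $531.88; balance $3,207.41
Month 2: opening $3,207.41; interest $89.80 → $3,297.21; payment $749.88; balance $2,547.33
Month 3: opening $2,547.33; interest $71.32 → $2,618.65; payment $967.88; balance $1,650.77
Month 4: opening $1,650.77; interest $46.22 → $1,696.99; payment $1,185.88; balance $511.11
Month 5: opening $511.11; interest $14.31 → $525.42; payment $525.42; balance $0.00
Total interest: $101.84 + $89.80 + $71.32 + $46.22 + $14.31 = $323.49

$323.49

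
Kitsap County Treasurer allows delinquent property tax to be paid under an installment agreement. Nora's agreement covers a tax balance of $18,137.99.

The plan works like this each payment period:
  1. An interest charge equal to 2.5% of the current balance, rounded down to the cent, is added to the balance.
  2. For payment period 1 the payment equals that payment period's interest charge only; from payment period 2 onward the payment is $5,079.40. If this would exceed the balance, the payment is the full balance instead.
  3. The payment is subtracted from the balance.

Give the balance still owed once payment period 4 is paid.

Payment period 1: $18,137.99 +$453.44 interest = $18,591.43; pay $453.44 → $18,137.99
Payment period 2: $18,137.99 +$453.44 interest = $18,591.43; pay $5,079.40 → $13,512.03
Payment period 3: $13,512.03 +$337.80 interest = $13,849.83; pay $5,079.40 → $8,770.43
Payment period 4: $8,770.43 +$219.26 interest = $8,989.69; pay $5,079.40 → $3,910.29

$3,910.29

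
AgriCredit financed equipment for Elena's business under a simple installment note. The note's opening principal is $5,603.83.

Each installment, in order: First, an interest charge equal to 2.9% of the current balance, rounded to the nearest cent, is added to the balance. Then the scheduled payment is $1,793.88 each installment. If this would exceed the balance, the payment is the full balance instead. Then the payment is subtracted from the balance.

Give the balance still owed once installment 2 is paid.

$2,293.78

Installment 1: opening $5,603.83; interest $162.51 → $5,766.34; payment $1,793.88; balance $3,972.46
Installment 2: opening $3,972.46; interest $115.20 → $4,087.66; payment $1,793.88; balance $2,293.78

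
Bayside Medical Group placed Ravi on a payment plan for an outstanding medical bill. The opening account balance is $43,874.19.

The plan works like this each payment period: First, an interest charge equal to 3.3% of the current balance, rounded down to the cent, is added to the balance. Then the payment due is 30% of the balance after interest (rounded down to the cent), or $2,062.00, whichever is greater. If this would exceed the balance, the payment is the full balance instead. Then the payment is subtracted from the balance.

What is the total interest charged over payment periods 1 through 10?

$4,933.70

Payment period 1: $43,874.19 +$1,447.84 interest = $45,322.03; pay $13,596.60 → $31,725.43
Payment period 2: $31,725.43 +$1,046.93 interest = $32,772.36; pay $9,831.70 → $22,940.66
Payment period 3: $22,940.66 +$757.04 interest = $23,697.70; pay $7,109.31 → $16,588.39
Payment period 4: $16,588.39 +$547.41 interest = $17,135.80; pay $5,140.74 → $11,995.06
Payment period 5: $11,995.06 +$395.83 interest = $12,390.89; pay $3,717.26 → $8,673.63
Payment period 6: $8,673.63 +$286.22 interest = $8,959.85; pay $2,687.95 → $6,271.90
Payment period 7: $6,271.90 +$206.97 interest = $6,478.87; pay $2,062.00 → $4,416.87
Payment period 8: $4,416.87 +$145.75 interest = $4,562.62; pay $2,062.00 → $2,500.62
Payment period 9: $2,500.62 +$82.52 interest = $2,583.14; pay $2,062.00 → $521.14
Payment period 10: $521.14 +$17.19 interest = $538.33; pay $538.33 → $0.00
Total interest: $1,447.84 + $1,046.93 + $757.04 + $547.41 + $395.83 + $286.22 + $206.97 + $145.75 + $82.52 + $17.19 = $4,933.70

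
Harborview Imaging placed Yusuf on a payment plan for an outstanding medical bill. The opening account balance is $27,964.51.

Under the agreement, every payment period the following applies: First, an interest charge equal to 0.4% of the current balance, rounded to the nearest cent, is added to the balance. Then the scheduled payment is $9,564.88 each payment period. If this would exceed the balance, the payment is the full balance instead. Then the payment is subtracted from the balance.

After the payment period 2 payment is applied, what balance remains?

$9,020.66

# | Opening | Interest | Payment | End bal
1 | $27,964.51 | $111.86 | $9,564.88 | $18,511.49
2 | $18,511.49 | $74.05 | $9,564.88 | $9,020.66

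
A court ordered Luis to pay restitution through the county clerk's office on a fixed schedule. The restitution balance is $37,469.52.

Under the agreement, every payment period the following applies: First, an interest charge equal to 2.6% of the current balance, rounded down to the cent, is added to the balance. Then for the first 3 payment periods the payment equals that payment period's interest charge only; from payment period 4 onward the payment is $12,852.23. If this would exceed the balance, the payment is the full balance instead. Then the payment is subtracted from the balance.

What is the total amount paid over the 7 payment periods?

$42,403.63

Payment period 1: opening $37,469.52; interest $974.20 → $38,443.72; payment $974.20; balance $37,469.52
Payment period 2: opening $37,469.52; interest $974.20 → $38,443.72; payment $974.20; balance $37,469.52
Payment period 3: opening $37,469.52; interest $974.20 → $38,443.72; payment $974.20; balance $37,469.52
Payment period 4: opening $37,469.52; interest $974.20 → $38,443.72; payment $12,852.23; balance $25,591.49
Payment period 5: opening $25,591.49; interest $665.37 → $26,256.86; payment $12,852.23; balance $13,404.63
Payment period 6: opening $13,404.63; interest $348.52 → $13,753.15; payment $12,852.23; balance $900.92
Payment period 7: opening $900.92; interest $23.42 → $924.34; payment $924.34; balance $0.00
Total paid: $42,403.63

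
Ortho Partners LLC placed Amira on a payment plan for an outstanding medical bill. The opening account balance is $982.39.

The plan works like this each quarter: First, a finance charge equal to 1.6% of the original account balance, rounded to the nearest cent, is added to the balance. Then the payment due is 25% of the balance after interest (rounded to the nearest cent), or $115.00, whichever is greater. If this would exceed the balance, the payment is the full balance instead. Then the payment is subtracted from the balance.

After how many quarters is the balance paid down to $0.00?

Quarter 1: opening $982.39; interest $15.72 → $998.11; payment $249.53; balance $748.58
Quarter 2: opening $748.58; interest $15.72 → $764.30; payment $191.08; balance $573.22
Quarter 3: opening $573.22; interest $15.72 → $588.94; payment $147.24; balance $441.70
Quarter 4: opening $441.70; interest $15.72 → $457.42; payment $115.00; balance $342.42
Quarter 5: opening $342.42; interest $15.72 → $358.14; payment $115.00; balance $243.14
Quarter 6: opening $243.14; interest $15.72 → $258.86; payment $115.00; balance $143.86
Quarter 7: opening $143.86; interest $15.72 → $159.58; payment $115.00; balance $44.58
Quarter 8: opening $44.58; interest $15.72 → $60.30; payment $60.30; balance $0.00
Balance reaches $0.00 in quarter 8.

8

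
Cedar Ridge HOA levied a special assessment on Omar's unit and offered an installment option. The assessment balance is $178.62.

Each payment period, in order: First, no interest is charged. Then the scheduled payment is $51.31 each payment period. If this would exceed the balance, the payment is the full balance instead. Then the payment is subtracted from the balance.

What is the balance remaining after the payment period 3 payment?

Payment period 1: $178.62 − $51.31 → $127.31
Payment period 2: $127.31 − $51.31 → $76.00
Payment period 3: $76.00 − $51.31 → $24.69

$24.69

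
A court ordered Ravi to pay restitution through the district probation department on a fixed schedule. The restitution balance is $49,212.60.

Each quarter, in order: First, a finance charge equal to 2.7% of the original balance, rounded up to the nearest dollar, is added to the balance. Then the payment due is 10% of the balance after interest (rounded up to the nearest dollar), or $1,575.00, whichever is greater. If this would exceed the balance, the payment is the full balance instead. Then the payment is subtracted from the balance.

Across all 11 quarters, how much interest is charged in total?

Quarter 1: opening $49,212.60; interest $1,329.00 → $50,541.60; payment $5,055.00; balance $45,486.60
Quarter 2: opening $45,486.60; interest $1,329.00 → $46,815.60; payment $4,682.00; balance $42,133.60
Quarter 3: opening $42,133.60; interest $1,329.00 → $43,462.60; payment $4,347.00; balance $39,115.60
Quarter 4: opening $39,115.60; interest $1,329.00 → $40,444.60; payment $4,045.00; balance $36,399.60
Quarter 5: opening $36,399.60; interest $1,329.00 → $37,728.60; payment $3,773.00; balance $33,955.60
Quarter 6: opening $33,955.60; interest $1,329.00 → $35,284.60; payment $3,529.00; balance $31,755.60
Quarter 7: opening $31,755.60; interest $1,329.00 → $33,084.60; payment $3,309.00; balance $29,775.60
Quarter 8: opening $29,775.60; interest $1,329.00 → $31,104.60; payment $3,111.00; balance $27,993.60
Quarter 9: opening $27,993.60; interest $1,329.00 → $29,322.60; payment $2,933.00; balance $26,389.60
Quarter 10: opening $26,389.60; interest $1,329.00 → $27,718.60; payment $2,772.00; balance $24,946.60
Quarter 11: opening $24,946.60; interest $1,329.00 → $26,275.60; payment $2,628.00; balance $23,647.60
Total interest: $1,329.00 + $1,329.00 + $1,329.00 + $1,329.00 + $1,329.00 + $1,329.00 + $1,329.00 + $1,329.00 + $1,329.00 + $1,329.00 + $1,329.00 = $14,619.00

$14,619.00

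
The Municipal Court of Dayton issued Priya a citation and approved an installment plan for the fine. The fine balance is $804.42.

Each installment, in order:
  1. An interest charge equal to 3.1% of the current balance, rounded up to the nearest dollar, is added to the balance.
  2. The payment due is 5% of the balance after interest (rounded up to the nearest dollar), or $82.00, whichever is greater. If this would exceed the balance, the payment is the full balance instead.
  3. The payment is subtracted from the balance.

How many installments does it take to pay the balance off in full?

# | Opening | Interest | Payment | End bal
1 | $804.42 | $25.00 | $82.00 | $747.42
2 | $747.42 | $24.00 | $82.00 | $689.42
3 | $689.42 | $22.00 | $82.00 | $629.42
4 | $629.42 | $20.00 | $82.00 | $567.42
5 | $567.42 | $18.00 | $82.00 | $503.42
6 | $503.42 | $16.00 | $82.00 | $437.42
7 | $437.42 | $14.00 | $82.00 | $369.42
8 | $369.42 | $12.00 | $82.00 | $299.42
9 | $299.42 | $10.00 | $82.00 | $227.42
10 | $227.42 | $8.00 | $82.00 | $153.42
11 | $153.42 | $5.00 | $82.00 | $76.42
12 | $76.42 | $3.00 | $79.42 | $0.00
Balance reaches $0.00 in installment 12.

12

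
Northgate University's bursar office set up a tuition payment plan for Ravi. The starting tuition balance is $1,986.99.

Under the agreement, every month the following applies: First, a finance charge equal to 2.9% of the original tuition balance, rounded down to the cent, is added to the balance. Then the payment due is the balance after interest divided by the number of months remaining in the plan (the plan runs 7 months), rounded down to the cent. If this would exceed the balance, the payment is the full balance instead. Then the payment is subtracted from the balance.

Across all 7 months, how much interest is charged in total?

$403.34

Month 1: $1,986.99 +$57.62 interest = $2,044.61; pay $292.08 → $1,752.53
Month 2: $1,752.53 +$57.62 interest = $1,810.15; pay $301.69 → $1,508.46
Month 3: $1,508.46 +$57.62 interest = $1,566.08; pay $313.21 → $1,252.87
Month 4: $1,252.87 +$57.62 interest = $1,310.49; pay $327.62 → $982.87
Month 5: $982.87 +$57.62 interest = $1,040.49; pay $346.83 → $693.66
Month 6: $693.66 +$57.62 interest = $751.28; pay $375.64 → $375.64
Month 7: $375.64 +$57.62 interest = $433.26; pay $433.26 → $0.00
Total interest: $57.62 + $57.62 + $57.62 + $57.62 + $57.62 + $57.62 + $57.62 = $403.34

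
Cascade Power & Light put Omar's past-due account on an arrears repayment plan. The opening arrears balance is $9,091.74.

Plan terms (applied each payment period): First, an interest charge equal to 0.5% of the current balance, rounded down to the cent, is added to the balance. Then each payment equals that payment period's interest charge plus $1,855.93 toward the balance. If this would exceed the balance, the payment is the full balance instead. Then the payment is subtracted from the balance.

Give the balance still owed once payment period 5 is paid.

$0.00

Payment period 1: $9,091.74 +$45.45 interest = $9,137.19; pay $1,901.38 → $7,235.81
Payment period 2: $7,235.81 +$36.17 interest = $7,271.98; pay $1,892.10 → $5,379.88
Payment period 3: $5,379.88 +$26.89 interest = $5,406.77; pay $1,882.82 → $3,523.95
Payment period 4: $3,523.95 +$17.61 interest = $3,541.56; pay $1,873.54 → $1,668.02
Payment period 5: $1,668.02 +$8.34 interest = $1,676.36; pay $1,676.36 → $0.00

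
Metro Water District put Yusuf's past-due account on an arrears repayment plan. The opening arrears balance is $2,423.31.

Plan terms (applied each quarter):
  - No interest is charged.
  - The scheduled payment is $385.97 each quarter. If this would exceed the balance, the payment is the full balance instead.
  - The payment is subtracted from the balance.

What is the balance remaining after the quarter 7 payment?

$0.00

# | Opening | Payment | End bal
1 | $2,423.31 | $385.97 | $2,037.34
2 | $2,037.34 | $385.97 | $1,651.37
3 | $1,651.37 | $385.97 | $1,265.40
4 | $1,265.40 | $385.97 | $879.43
5 | $879.43 | $385.97 | $493.46
6 | $493.46 | $385.97 | $107.49
7 | $107.49 | $107.49 | $0.00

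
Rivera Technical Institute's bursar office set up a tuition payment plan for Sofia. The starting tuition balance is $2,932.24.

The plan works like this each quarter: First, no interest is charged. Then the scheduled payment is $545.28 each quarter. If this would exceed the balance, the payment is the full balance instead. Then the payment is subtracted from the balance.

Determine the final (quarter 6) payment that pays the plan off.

Quarter 1: opening $2,932.24; payment $545.28; balance $2,386.96
Quarter 2: opening $2,386.96; payment $545.28; balance $1,841.68
Quarter 3: opening $1,841.68; payment $545.28; balance $1,296.40
Quarter 4: opening $1,296.40; payment $545.28; balance $751.12
Quarter 5: opening $751.12; payment $545.28; balance $205.84
Quarter 6: opening $205.84; payment $205.84; balance $0.00

$205.84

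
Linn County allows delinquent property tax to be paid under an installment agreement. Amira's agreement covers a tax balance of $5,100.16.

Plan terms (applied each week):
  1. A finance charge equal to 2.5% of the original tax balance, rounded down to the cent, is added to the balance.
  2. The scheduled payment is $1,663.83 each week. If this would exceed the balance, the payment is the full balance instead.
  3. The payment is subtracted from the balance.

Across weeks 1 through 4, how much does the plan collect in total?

Week 1: $5,100.16 +$127.50 interest = $5,227.66; pay $1,663.83 → $3,563.83
Week 2: $3,563.83 +$127.50 interest = $3,691.33; pay $1,663.83 → $2,027.50
Week 3: $2,027.50 +$127.50 interest = $2,155.00; pay $1,663.83 → $491.17
Week 4: $491.17 +$127.50 interest = $618.67; pay $618.67 → $0.00
Total paid: $5,610.16

$5,610.16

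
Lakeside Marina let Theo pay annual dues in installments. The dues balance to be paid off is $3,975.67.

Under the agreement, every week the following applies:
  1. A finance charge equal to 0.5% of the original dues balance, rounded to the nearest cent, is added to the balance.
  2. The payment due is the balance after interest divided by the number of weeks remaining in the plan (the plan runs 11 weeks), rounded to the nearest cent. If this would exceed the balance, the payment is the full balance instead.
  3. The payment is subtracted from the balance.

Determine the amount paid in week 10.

Week 1: opening $3,975.67; interest $19.88 → $3,995.55; payment $363.23; balance $3,632.32
Week 2: opening $3,632.32; interest $19.88 → $3,652.20; payment $365.22; balance $3,286.98
Week 3: opening $3,286.98; interest $19.88 → $3,306.86; payment $367.43; balance $2,939.43
Week 4: opening $2,939.43; interest $19.88 → $2,959.31; payment $369.91; balance $2,589.40
Week 5: opening $2,589.40; interest $19.88 → $2,609.28; payment $372.75; balance $2,236.53
Week 6: opening $2,236.53; interest $19.88 → $2,256.41; payment $376.07; balance $1,880.34
Week 7: opening $1,880.34; interest $19.88 → $1,900.22; payment $380.04; balance $1,520.18
Week 8: opening $1,520.18; interest $19.88 → $1,540.06; payment $385.02; balance $1,155.04
Week 9: opening $1,155.04; interest $19.88 → $1,174.92; payment $391.64; balance $783.28
Week 10: opening $783.28; interest $19.88 → $803.16; payment $401.58; balance $401.58

$401.58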